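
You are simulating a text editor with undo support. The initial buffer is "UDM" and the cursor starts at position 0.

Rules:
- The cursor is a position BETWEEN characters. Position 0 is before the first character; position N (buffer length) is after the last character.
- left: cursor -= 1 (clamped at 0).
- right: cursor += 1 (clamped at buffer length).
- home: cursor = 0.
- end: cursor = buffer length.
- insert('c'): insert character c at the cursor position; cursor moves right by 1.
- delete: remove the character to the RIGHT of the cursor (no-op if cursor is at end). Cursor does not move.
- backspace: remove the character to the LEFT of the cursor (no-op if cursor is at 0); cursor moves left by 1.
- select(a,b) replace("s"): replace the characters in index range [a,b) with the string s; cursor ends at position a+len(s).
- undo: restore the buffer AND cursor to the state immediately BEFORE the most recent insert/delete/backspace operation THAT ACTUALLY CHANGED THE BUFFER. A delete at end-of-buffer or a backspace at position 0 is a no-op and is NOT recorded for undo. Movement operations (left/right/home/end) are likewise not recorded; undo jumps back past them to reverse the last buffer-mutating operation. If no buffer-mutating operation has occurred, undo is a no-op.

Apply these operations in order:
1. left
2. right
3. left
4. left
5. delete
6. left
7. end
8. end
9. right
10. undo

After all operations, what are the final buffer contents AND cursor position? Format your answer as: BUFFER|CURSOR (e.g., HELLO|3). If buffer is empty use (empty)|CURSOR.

Answer: UDM|0

Derivation:
After op 1 (left): buf='UDM' cursor=0
After op 2 (right): buf='UDM' cursor=1
After op 3 (left): buf='UDM' cursor=0
After op 4 (left): buf='UDM' cursor=0
After op 5 (delete): buf='DM' cursor=0
After op 6 (left): buf='DM' cursor=0
After op 7 (end): buf='DM' cursor=2
After op 8 (end): buf='DM' cursor=2
After op 9 (right): buf='DM' cursor=2
After op 10 (undo): buf='UDM' cursor=0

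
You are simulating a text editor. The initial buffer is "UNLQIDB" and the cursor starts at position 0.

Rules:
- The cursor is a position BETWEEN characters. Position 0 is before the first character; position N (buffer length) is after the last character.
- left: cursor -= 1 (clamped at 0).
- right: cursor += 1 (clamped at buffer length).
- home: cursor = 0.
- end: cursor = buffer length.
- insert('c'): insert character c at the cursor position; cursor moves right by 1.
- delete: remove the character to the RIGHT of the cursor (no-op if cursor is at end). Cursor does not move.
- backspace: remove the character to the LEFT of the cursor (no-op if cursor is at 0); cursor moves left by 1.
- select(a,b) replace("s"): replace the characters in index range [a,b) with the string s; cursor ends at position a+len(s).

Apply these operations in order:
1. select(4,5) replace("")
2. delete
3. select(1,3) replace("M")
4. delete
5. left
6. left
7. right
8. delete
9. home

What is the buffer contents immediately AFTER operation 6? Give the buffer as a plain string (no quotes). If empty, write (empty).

Answer: UMB

Derivation:
After op 1 (select(4,5) replace("")): buf='UNLQDB' cursor=4
After op 2 (delete): buf='UNLQB' cursor=4
After op 3 (select(1,3) replace("M")): buf='UMQB' cursor=2
After op 4 (delete): buf='UMB' cursor=2
After op 5 (left): buf='UMB' cursor=1
After op 6 (left): buf='UMB' cursor=0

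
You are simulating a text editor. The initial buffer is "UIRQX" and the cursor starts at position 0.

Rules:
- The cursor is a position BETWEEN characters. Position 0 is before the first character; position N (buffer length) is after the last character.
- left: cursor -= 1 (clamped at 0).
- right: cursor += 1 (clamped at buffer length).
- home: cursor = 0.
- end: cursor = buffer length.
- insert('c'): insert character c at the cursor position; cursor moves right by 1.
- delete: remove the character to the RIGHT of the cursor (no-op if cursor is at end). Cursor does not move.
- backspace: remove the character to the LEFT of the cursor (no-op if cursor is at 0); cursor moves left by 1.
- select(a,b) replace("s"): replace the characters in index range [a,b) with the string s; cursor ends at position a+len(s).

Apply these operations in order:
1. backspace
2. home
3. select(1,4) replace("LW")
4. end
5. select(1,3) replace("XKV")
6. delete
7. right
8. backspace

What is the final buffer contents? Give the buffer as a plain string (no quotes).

After op 1 (backspace): buf='UIRQX' cursor=0
After op 2 (home): buf='UIRQX' cursor=0
After op 3 (select(1,4) replace("LW")): buf='ULWX' cursor=3
After op 4 (end): buf='ULWX' cursor=4
After op 5 (select(1,3) replace("XKV")): buf='UXKVX' cursor=4
After op 6 (delete): buf='UXKV' cursor=4
After op 7 (right): buf='UXKV' cursor=4
After op 8 (backspace): buf='UXK' cursor=3

Answer: UXK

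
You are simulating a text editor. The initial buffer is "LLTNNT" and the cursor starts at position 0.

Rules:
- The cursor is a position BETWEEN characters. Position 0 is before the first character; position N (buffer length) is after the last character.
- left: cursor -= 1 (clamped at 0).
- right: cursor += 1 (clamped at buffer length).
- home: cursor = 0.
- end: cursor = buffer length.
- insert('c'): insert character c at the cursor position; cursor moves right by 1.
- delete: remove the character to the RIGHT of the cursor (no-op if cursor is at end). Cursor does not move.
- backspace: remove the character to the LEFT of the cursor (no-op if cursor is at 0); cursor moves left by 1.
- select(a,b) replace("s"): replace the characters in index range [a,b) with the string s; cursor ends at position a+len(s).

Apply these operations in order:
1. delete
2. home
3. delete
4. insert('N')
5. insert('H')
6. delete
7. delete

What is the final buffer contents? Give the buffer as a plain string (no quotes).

Answer: NHNT

Derivation:
After op 1 (delete): buf='LTNNT' cursor=0
After op 2 (home): buf='LTNNT' cursor=0
After op 3 (delete): buf='TNNT' cursor=0
After op 4 (insert('N')): buf='NTNNT' cursor=1
After op 5 (insert('H')): buf='NHTNNT' cursor=2
After op 6 (delete): buf='NHNNT' cursor=2
After op 7 (delete): buf='NHNT' cursor=2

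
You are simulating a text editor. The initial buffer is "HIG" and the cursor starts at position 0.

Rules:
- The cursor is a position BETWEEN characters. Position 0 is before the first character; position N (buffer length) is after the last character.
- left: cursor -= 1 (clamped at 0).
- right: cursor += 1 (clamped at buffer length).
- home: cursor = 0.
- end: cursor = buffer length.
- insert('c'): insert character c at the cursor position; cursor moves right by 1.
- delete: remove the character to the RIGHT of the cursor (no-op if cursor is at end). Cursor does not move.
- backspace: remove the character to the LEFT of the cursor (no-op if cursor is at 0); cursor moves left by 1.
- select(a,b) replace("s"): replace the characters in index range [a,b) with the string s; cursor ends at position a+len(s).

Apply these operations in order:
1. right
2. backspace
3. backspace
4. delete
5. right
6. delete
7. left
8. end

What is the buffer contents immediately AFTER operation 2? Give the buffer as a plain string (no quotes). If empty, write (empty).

After op 1 (right): buf='HIG' cursor=1
After op 2 (backspace): buf='IG' cursor=0

Answer: IG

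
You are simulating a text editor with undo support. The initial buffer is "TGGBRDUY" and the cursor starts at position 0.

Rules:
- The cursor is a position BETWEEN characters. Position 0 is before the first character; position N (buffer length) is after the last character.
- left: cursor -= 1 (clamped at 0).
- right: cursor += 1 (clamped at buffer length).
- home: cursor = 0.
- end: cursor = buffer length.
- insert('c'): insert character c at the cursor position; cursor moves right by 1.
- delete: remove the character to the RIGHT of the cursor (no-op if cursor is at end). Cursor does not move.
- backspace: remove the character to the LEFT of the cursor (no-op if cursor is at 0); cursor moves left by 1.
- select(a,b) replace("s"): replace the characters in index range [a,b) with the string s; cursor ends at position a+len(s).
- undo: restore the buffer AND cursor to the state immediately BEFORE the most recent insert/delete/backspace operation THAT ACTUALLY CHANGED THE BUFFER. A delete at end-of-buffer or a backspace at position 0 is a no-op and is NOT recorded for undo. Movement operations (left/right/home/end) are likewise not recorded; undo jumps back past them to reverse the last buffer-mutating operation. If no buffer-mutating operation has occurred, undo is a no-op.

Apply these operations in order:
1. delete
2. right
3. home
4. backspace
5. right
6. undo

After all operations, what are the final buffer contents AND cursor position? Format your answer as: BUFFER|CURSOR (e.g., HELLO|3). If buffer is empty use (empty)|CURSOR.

After op 1 (delete): buf='GGBRDUY' cursor=0
After op 2 (right): buf='GGBRDUY' cursor=1
After op 3 (home): buf='GGBRDUY' cursor=0
After op 4 (backspace): buf='GGBRDUY' cursor=0
After op 5 (right): buf='GGBRDUY' cursor=1
After op 6 (undo): buf='TGGBRDUY' cursor=0

Answer: TGGBRDUY|0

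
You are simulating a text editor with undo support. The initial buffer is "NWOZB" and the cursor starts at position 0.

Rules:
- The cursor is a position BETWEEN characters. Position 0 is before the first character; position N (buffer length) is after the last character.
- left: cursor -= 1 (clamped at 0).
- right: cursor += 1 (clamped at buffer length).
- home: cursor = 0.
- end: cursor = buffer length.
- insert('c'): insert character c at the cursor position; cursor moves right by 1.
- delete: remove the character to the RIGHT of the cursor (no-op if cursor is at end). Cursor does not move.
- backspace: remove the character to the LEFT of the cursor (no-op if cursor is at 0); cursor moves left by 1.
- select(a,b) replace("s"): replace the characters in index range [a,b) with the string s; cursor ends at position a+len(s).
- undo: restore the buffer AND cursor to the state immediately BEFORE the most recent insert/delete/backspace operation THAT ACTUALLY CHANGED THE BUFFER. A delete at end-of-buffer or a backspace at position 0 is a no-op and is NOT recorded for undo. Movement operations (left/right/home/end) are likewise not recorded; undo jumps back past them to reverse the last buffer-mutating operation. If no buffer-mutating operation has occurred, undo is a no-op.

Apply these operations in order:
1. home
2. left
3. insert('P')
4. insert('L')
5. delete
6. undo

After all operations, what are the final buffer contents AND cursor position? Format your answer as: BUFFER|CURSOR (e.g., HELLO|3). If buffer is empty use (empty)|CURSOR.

Answer: PLNWOZB|2

Derivation:
After op 1 (home): buf='NWOZB' cursor=0
After op 2 (left): buf='NWOZB' cursor=0
After op 3 (insert('P')): buf='PNWOZB' cursor=1
After op 4 (insert('L')): buf='PLNWOZB' cursor=2
After op 5 (delete): buf='PLWOZB' cursor=2
After op 6 (undo): buf='PLNWOZB' cursor=2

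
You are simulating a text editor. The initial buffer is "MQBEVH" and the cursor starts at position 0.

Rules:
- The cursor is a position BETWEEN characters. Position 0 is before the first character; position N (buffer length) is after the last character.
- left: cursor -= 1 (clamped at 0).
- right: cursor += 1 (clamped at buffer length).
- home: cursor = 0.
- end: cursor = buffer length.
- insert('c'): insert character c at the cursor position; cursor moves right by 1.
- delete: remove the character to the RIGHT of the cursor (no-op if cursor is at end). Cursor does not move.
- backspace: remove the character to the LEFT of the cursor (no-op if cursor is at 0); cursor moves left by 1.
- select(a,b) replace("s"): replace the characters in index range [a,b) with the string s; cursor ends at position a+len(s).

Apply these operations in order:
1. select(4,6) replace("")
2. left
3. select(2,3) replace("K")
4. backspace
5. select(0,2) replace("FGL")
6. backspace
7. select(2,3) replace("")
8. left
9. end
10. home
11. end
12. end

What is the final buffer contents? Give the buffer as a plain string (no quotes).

Answer: FG

Derivation:
After op 1 (select(4,6) replace("")): buf='MQBE' cursor=4
After op 2 (left): buf='MQBE' cursor=3
After op 3 (select(2,3) replace("K")): buf='MQKE' cursor=3
After op 4 (backspace): buf='MQE' cursor=2
After op 5 (select(0,2) replace("FGL")): buf='FGLE' cursor=3
After op 6 (backspace): buf='FGE' cursor=2
After op 7 (select(2,3) replace("")): buf='FG' cursor=2
After op 8 (left): buf='FG' cursor=1
After op 9 (end): buf='FG' cursor=2
After op 10 (home): buf='FG' cursor=0
After op 11 (end): buf='FG' cursor=2
After op 12 (end): buf='FG' cursor=2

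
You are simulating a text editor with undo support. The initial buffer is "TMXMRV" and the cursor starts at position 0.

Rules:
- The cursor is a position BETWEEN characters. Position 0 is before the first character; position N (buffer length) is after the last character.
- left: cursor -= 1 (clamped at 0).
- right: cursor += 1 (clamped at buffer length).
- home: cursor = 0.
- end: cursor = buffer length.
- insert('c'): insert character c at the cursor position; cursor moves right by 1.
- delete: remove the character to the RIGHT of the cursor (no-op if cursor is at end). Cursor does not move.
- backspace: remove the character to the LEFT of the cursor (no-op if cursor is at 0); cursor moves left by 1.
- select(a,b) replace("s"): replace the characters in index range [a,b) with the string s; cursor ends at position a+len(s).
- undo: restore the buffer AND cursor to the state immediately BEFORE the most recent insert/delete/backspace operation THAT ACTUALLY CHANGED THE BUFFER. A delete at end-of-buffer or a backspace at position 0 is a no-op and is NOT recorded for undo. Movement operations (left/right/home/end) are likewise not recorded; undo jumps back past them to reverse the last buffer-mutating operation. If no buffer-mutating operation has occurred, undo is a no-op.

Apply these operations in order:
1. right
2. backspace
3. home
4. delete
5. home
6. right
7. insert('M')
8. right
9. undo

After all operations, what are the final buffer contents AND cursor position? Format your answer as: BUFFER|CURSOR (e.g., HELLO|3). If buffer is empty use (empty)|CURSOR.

After op 1 (right): buf='TMXMRV' cursor=1
After op 2 (backspace): buf='MXMRV' cursor=0
After op 3 (home): buf='MXMRV' cursor=0
After op 4 (delete): buf='XMRV' cursor=0
After op 5 (home): buf='XMRV' cursor=0
After op 6 (right): buf='XMRV' cursor=1
After op 7 (insert('M')): buf='XMMRV' cursor=2
After op 8 (right): buf='XMMRV' cursor=3
After op 9 (undo): buf='XMRV' cursor=1

Answer: XMRV|1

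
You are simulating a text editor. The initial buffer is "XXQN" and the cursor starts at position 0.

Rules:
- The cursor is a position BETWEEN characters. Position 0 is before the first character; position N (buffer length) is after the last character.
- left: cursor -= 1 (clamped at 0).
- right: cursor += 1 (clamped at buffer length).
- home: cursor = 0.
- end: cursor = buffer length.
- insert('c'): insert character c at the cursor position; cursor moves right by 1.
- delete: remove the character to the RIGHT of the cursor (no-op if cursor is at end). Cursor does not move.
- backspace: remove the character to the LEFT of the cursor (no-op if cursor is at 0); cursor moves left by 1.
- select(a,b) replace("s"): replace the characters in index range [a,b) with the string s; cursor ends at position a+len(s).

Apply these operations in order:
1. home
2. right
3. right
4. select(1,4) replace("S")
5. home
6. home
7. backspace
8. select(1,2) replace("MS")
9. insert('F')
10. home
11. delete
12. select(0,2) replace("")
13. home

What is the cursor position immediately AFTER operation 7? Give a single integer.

Answer: 0

Derivation:
After op 1 (home): buf='XXQN' cursor=0
After op 2 (right): buf='XXQN' cursor=1
After op 3 (right): buf='XXQN' cursor=2
After op 4 (select(1,4) replace("S")): buf='XS' cursor=2
After op 5 (home): buf='XS' cursor=0
After op 6 (home): buf='XS' cursor=0
After op 7 (backspace): buf='XS' cursor=0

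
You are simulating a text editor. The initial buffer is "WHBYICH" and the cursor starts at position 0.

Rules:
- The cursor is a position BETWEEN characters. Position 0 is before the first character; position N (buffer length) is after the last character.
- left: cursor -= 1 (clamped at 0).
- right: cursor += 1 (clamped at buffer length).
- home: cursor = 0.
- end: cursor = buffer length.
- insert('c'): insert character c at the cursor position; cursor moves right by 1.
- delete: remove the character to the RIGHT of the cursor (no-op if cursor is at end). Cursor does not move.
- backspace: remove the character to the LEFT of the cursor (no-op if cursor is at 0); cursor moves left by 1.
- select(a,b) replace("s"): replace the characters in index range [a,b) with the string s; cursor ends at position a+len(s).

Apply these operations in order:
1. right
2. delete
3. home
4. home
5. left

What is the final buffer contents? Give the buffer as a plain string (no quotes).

Answer: WBYICH

Derivation:
After op 1 (right): buf='WHBYICH' cursor=1
After op 2 (delete): buf='WBYICH' cursor=1
After op 3 (home): buf='WBYICH' cursor=0
After op 4 (home): buf='WBYICH' cursor=0
After op 5 (left): buf='WBYICH' cursor=0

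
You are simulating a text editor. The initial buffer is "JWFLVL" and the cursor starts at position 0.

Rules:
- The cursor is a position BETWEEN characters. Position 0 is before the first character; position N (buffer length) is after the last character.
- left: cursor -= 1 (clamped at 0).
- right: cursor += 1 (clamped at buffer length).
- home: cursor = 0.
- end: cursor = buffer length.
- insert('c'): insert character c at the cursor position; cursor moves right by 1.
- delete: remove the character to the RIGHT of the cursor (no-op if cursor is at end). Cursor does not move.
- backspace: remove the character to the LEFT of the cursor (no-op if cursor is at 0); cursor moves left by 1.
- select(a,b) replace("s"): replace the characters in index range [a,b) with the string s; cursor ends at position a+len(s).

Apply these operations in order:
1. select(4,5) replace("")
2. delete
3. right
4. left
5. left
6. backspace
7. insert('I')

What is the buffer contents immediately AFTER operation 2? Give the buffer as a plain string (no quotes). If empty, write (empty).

Answer: JWFL

Derivation:
After op 1 (select(4,5) replace("")): buf='JWFLL' cursor=4
After op 2 (delete): buf='JWFL' cursor=4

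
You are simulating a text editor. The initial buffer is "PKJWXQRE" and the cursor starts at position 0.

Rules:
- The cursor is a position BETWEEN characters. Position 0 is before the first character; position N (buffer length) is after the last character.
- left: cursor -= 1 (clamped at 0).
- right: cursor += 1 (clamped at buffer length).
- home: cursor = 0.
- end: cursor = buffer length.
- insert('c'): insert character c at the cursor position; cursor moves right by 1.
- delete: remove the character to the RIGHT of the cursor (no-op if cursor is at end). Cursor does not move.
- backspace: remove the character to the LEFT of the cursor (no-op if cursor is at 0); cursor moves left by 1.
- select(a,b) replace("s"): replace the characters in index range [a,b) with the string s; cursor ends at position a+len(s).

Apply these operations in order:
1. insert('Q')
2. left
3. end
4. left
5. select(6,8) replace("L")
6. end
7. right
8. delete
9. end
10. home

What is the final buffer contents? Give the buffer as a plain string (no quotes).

Answer: QPKJWXLE

Derivation:
After op 1 (insert('Q')): buf='QPKJWXQRE' cursor=1
After op 2 (left): buf='QPKJWXQRE' cursor=0
After op 3 (end): buf='QPKJWXQRE' cursor=9
After op 4 (left): buf='QPKJWXQRE' cursor=8
After op 5 (select(6,8) replace("L")): buf='QPKJWXLE' cursor=7
After op 6 (end): buf='QPKJWXLE' cursor=8
After op 7 (right): buf='QPKJWXLE' cursor=8
After op 8 (delete): buf='QPKJWXLE' cursor=8
After op 9 (end): buf='QPKJWXLE' cursor=8
After op 10 (home): buf='QPKJWXLE' cursor=0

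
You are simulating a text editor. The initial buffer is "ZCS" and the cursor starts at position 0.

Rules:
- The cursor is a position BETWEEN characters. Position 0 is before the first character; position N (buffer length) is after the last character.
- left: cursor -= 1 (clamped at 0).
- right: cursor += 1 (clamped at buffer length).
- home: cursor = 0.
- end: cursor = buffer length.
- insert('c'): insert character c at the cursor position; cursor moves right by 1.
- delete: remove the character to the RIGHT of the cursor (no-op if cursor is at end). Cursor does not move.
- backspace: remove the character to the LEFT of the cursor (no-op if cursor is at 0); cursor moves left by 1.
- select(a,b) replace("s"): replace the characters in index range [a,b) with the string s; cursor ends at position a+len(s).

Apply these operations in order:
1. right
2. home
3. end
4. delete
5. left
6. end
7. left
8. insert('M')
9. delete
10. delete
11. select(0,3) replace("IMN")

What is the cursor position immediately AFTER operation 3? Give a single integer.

Answer: 3

Derivation:
After op 1 (right): buf='ZCS' cursor=1
After op 2 (home): buf='ZCS' cursor=0
After op 3 (end): buf='ZCS' cursor=3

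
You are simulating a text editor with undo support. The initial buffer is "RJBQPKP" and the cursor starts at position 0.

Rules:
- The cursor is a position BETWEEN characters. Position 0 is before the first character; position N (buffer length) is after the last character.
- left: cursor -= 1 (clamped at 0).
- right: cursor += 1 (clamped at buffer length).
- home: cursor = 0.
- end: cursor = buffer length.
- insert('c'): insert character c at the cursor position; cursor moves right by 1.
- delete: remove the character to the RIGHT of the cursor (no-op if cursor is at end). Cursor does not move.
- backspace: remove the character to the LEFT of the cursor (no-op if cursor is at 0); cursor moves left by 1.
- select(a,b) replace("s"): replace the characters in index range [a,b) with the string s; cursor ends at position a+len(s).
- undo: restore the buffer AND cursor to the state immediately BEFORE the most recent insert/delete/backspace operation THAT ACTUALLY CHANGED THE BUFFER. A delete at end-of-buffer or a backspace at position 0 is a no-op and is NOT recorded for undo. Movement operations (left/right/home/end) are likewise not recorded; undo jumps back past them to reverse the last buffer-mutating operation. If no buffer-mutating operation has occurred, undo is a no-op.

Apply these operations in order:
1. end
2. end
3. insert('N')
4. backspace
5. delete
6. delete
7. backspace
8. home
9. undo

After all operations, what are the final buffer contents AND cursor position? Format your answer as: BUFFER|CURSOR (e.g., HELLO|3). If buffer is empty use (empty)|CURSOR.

Answer: RJBQPKP|7

Derivation:
After op 1 (end): buf='RJBQPKP' cursor=7
After op 2 (end): buf='RJBQPKP' cursor=7
After op 3 (insert('N')): buf='RJBQPKPN' cursor=8
After op 4 (backspace): buf='RJBQPKP' cursor=7
After op 5 (delete): buf='RJBQPKP' cursor=7
After op 6 (delete): buf='RJBQPKP' cursor=7
After op 7 (backspace): buf='RJBQPK' cursor=6
After op 8 (home): buf='RJBQPK' cursor=0
After op 9 (undo): buf='RJBQPKP' cursor=7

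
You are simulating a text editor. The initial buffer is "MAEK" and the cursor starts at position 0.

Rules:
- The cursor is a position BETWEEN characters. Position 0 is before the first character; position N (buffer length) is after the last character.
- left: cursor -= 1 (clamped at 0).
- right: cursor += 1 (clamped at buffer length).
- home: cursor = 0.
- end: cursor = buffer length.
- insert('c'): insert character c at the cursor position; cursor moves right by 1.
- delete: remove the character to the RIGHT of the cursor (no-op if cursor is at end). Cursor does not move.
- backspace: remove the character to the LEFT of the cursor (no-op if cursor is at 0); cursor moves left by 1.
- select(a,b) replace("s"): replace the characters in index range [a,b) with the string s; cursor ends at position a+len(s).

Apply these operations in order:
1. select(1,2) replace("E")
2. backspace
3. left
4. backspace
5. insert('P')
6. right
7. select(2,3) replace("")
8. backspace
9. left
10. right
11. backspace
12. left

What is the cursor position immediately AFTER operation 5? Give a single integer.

After op 1 (select(1,2) replace("E")): buf='MEEK' cursor=2
After op 2 (backspace): buf='MEK' cursor=1
After op 3 (left): buf='MEK' cursor=0
After op 4 (backspace): buf='MEK' cursor=0
After op 5 (insert('P')): buf='PMEK' cursor=1

Answer: 1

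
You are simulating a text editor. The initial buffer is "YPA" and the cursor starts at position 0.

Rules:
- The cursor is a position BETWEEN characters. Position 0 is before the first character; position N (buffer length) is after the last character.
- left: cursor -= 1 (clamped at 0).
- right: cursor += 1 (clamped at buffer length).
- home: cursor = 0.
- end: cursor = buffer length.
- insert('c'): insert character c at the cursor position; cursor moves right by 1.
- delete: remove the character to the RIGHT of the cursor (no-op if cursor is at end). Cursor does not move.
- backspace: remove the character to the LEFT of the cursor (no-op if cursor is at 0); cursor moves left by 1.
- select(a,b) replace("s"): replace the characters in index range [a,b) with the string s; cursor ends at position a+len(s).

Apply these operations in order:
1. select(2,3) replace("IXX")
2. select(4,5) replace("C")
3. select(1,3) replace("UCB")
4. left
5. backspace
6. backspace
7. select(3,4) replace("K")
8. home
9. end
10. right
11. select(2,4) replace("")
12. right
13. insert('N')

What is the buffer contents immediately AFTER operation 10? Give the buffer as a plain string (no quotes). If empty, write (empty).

After op 1 (select(2,3) replace("IXX")): buf='YPIXX' cursor=5
After op 2 (select(4,5) replace("C")): buf='YPIXC' cursor=5
After op 3 (select(1,3) replace("UCB")): buf='YUCBXC' cursor=4
After op 4 (left): buf='YUCBXC' cursor=3
After op 5 (backspace): buf='YUBXC' cursor=2
After op 6 (backspace): buf='YBXC' cursor=1
After op 7 (select(3,4) replace("K")): buf='YBXK' cursor=4
After op 8 (home): buf='YBXK' cursor=0
After op 9 (end): buf='YBXK' cursor=4
After op 10 (right): buf='YBXK' cursor=4

Answer: YBXK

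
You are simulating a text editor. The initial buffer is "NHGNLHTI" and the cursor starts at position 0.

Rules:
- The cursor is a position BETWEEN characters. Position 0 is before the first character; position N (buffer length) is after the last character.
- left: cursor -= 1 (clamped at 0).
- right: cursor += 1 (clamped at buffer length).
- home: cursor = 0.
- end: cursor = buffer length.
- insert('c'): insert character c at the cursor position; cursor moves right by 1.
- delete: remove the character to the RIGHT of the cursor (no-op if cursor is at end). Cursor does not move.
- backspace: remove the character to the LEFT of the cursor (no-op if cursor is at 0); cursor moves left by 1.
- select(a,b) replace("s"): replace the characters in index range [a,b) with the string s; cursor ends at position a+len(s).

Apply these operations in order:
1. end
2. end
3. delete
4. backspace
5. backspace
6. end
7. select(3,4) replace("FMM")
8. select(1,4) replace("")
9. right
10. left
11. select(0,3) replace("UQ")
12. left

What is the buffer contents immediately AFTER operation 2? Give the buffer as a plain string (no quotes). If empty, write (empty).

After op 1 (end): buf='NHGNLHTI' cursor=8
After op 2 (end): buf='NHGNLHTI' cursor=8

Answer: NHGNLHTI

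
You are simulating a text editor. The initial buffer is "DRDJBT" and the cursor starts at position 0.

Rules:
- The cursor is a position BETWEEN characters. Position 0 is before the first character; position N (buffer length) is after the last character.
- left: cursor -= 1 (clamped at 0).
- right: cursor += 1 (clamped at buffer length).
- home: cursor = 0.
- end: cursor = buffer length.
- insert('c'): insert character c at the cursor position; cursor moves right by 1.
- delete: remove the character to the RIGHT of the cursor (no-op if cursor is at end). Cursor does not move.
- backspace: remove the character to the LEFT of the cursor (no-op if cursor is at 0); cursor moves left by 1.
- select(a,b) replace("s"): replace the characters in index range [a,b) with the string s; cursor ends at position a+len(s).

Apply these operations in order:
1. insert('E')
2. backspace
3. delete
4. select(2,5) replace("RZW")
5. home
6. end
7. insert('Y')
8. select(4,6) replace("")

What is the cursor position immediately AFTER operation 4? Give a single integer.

After op 1 (insert('E')): buf='EDRDJBT' cursor=1
After op 2 (backspace): buf='DRDJBT' cursor=0
After op 3 (delete): buf='RDJBT' cursor=0
After op 4 (select(2,5) replace("RZW")): buf='RDRZW' cursor=5

Answer: 5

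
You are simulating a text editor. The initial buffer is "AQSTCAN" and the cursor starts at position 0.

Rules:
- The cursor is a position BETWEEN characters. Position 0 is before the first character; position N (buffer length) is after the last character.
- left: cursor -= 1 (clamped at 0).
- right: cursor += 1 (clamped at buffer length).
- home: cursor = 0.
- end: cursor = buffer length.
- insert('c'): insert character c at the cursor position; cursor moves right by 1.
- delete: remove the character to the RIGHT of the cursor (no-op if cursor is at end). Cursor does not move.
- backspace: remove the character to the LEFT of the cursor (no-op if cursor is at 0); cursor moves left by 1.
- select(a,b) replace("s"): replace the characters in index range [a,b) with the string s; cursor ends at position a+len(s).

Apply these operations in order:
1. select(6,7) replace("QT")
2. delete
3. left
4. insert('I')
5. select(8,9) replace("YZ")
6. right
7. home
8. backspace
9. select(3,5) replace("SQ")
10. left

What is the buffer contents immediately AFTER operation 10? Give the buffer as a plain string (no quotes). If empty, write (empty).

Answer: AQSSQAQIYZ

Derivation:
After op 1 (select(6,7) replace("QT")): buf='AQSTCAQT' cursor=8
After op 2 (delete): buf='AQSTCAQT' cursor=8
After op 3 (left): buf='AQSTCAQT' cursor=7
After op 4 (insert('I')): buf='AQSTCAQIT' cursor=8
After op 5 (select(8,9) replace("YZ")): buf='AQSTCAQIYZ' cursor=10
After op 6 (right): buf='AQSTCAQIYZ' cursor=10
After op 7 (home): buf='AQSTCAQIYZ' cursor=0
After op 8 (backspace): buf='AQSTCAQIYZ' cursor=0
After op 9 (select(3,5) replace("SQ")): buf='AQSSQAQIYZ' cursor=5
After op 10 (left): buf='AQSSQAQIYZ' cursor=4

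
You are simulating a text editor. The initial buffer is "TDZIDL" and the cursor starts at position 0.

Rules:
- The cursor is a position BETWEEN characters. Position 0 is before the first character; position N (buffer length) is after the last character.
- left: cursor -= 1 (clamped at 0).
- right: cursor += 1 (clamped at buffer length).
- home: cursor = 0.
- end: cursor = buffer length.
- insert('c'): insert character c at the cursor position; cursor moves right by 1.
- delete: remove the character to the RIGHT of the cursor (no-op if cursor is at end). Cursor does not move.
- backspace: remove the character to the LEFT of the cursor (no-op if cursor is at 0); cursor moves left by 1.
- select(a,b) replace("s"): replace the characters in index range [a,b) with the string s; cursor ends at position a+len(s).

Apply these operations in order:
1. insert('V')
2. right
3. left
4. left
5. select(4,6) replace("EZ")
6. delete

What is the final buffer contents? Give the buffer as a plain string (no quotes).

Answer: VTDZEZ

Derivation:
After op 1 (insert('V')): buf='VTDZIDL' cursor=1
After op 2 (right): buf='VTDZIDL' cursor=2
After op 3 (left): buf='VTDZIDL' cursor=1
After op 4 (left): buf='VTDZIDL' cursor=0
After op 5 (select(4,6) replace("EZ")): buf='VTDZEZL' cursor=6
After op 6 (delete): buf='VTDZEZ' cursor=6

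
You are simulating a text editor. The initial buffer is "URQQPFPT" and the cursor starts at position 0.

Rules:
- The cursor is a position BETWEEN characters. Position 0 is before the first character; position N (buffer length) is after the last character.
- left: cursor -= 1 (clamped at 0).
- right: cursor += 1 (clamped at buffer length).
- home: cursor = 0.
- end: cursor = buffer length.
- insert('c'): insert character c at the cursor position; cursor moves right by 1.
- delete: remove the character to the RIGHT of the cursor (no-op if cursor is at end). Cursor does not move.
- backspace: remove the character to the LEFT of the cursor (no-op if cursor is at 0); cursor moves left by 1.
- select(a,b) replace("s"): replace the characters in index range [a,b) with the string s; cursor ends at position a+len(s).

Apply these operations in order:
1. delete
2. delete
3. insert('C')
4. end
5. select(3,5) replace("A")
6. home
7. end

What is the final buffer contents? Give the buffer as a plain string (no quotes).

After op 1 (delete): buf='RQQPFPT' cursor=0
After op 2 (delete): buf='QQPFPT' cursor=0
After op 3 (insert('C')): buf='CQQPFPT' cursor=1
After op 4 (end): buf='CQQPFPT' cursor=7
After op 5 (select(3,5) replace("A")): buf='CQQAPT' cursor=4
After op 6 (home): buf='CQQAPT' cursor=0
After op 7 (end): buf='CQQAPT' cursor=6

Answer: CQQAPT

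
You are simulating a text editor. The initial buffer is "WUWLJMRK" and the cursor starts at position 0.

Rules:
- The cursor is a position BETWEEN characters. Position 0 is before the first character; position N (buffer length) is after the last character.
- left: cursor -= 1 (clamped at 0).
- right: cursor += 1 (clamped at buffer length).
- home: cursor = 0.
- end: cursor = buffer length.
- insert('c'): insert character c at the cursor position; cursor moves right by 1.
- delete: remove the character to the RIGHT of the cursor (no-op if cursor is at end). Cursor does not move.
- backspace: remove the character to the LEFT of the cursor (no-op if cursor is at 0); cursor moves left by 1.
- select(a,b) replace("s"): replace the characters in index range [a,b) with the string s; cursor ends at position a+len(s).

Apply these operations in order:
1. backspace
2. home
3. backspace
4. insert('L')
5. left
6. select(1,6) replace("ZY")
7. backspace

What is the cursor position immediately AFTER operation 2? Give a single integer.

After op 1 (backspace): buf='WUWLJMRK' cursor=0
After op 2 (home): buf='WUWLJMRK' cursor=0

Answer: 0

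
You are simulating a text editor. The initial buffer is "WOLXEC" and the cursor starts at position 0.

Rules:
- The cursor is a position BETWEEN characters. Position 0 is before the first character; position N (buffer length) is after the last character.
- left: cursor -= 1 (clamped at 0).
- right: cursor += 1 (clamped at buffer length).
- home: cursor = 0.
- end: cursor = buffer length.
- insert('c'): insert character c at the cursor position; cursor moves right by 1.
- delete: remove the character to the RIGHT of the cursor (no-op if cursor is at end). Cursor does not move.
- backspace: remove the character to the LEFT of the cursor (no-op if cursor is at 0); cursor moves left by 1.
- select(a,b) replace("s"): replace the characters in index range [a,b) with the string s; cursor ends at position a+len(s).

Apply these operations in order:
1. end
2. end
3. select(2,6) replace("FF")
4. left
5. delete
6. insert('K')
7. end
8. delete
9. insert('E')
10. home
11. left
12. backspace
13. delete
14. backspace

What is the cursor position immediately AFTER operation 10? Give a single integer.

Answer: 0

Derivation:
After op 1 (end): buf='WOLXEC' cursor=6
After op 2 (end): buf='WOLXEC' cursor=6
After op 3 (select(2,6) replace("FF")): buf='WOFF' cursor=4
After op 4 (left): buf='WOFF' cursor=3
After op 5 (delete): buf='WOF' cursor=3
After op 6 (insert('K')): buf='WOFK' cursor=4
After op 7 (end): buf='WOFK' cursor=4
After op 8 (delete): buf='WOFK' cursor=4
After op 9 (insert('E')): buf='WOFKE' cursor=5
After op 10 (home): buf='WOFKE' cursor=0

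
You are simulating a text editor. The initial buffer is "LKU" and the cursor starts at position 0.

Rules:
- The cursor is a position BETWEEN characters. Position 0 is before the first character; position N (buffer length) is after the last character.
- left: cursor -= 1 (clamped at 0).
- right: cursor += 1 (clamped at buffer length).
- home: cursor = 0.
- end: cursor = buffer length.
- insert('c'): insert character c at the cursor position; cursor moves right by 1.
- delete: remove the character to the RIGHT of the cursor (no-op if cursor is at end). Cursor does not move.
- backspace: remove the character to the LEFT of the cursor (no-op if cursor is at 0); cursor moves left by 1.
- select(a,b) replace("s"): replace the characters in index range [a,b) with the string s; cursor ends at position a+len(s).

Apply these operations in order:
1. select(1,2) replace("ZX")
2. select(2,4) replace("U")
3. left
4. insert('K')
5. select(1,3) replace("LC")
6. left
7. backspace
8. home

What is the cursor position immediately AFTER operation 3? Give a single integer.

After op 1 (select(1,2) replace("ZX")): buf='LZXU' cursor=3
After op 2 (select(2,4) replace("U")): buf='LZU' cursor=3
After op 3 (left): buf='LZU' cursor=2

Answer: 2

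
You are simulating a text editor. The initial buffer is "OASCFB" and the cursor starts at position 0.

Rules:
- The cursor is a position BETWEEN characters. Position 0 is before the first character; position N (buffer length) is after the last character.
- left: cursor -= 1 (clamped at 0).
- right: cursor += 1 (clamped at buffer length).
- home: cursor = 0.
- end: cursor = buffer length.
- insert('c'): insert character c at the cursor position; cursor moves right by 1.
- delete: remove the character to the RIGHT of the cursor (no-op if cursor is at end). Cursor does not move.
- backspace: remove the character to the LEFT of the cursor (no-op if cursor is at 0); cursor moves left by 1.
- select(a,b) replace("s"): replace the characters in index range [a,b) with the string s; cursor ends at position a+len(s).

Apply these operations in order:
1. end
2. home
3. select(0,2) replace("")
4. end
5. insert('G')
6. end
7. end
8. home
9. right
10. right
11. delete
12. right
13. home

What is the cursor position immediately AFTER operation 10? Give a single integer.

Answer: 2

Derivation:
After op 1 (end): buf='OASCFB' cursor=6
After op 2 (home): buf='OASCFB' cursor=0
After op 3 (select(0,2) replace("")): buf='SCFB' cursor=0
After op 4 (end): buf='SCFB' cursor=4
After op 5 (insert('G')): buf='SCFBG' cursor=5
After op 6 (end): buf='SCFBG' cursor=5
After op 7 (end): buf='SCFBG' cursor=5
After op 8 (home): buf='SCFBG' cursor=0
After op 9 (right): buf='SCFBG' cursor=1
After op 10 (right): buf='SCFBG' cursor=2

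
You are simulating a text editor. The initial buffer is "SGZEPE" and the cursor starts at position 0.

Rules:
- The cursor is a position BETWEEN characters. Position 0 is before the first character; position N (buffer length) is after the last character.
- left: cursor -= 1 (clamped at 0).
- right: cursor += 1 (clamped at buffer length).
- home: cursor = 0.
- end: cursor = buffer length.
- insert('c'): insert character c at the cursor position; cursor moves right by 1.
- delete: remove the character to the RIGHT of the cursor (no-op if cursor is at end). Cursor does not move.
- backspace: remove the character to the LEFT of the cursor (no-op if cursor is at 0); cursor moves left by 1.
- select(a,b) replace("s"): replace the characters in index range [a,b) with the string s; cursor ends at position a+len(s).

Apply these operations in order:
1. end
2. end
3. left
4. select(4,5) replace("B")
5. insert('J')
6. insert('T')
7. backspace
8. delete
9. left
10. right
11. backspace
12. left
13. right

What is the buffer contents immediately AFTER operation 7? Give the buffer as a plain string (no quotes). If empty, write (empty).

Answer: SGZEBJE

Derivation:
After op 1 (end): buf='SGZEPE' cursor=6
After op 2 (end): buf='SGZEPE' cursor=6
After op 3 (left): buf='SGZEPE' cursor=5
After op 4 (select(4,5) replace("B")): buf='SGZEBE' cursor=5
After op 5 (insert('J')): buf='SGZEBJE' cursor=6
After op 6 (insert('T')): buf='SGZEBJTE' cursor=7
After op 7 (backspace): buf='SGZEBJE' cursor=6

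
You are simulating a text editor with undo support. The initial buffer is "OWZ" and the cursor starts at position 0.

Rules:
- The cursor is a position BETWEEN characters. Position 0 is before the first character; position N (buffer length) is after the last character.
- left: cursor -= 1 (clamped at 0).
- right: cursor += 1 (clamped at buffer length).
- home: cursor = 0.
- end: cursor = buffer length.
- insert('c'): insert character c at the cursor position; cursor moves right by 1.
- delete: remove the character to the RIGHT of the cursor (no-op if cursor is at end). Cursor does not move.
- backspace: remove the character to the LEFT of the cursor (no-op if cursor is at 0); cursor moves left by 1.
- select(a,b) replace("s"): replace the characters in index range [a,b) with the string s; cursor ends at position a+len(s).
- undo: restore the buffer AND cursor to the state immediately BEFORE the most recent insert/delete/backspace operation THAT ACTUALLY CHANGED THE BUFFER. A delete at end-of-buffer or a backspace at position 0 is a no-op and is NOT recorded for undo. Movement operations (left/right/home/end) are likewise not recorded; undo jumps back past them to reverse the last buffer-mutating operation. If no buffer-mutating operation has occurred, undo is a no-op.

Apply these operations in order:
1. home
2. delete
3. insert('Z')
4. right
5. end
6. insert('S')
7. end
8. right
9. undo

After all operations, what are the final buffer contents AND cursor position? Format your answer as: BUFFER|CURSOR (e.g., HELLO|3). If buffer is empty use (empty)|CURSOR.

Answer: ZWZ|3

Derivation:
After op 1 (home): buf='OWZ' cursor=0
After op 2 (delete): buf='WZ' cursor=0
After op 3 (insert('Z')): buf='ZWZ' cursor=1
After op 4 (right): buf='ZWZ' cursor=2
After op 5 (end): buf='ZWZ' cursor=3
After op 6 (insert('S')): buf='ZWZS' cursor=4
After op 7 (end): buf='ZWZS' cursor=4
After op 8 (right): buf='ZWZS' cursor=4
After op 9 (undo): buf='ZWZ' cursor=3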